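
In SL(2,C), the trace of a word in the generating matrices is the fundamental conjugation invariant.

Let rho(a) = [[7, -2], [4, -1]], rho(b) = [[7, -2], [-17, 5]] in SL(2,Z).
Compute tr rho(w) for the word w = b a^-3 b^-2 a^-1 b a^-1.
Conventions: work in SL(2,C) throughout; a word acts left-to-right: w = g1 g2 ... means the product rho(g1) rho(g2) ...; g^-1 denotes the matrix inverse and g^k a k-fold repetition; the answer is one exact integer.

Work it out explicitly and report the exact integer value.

-30858

rho(b) = [[7, -2], [-17, 5]]
... * rho(a^-1) = [[-1, 2], [-4, 7]]  ->  [[1, 0], [-3, 1]]
... * rho(a^-1) = [[-1, 2], [-4, 7]]  ->  [[-1, 2], [-1, 1]]
... * rho(a^-1) = [[-1, 2], [-4, 7]]  ->  [[-7, 12], [-3, 5]]
... * rho(b^-1) = [[5, 2], [17, 7]]  ->  [[169, 70], [70, 29]]
... * rho(b^-1) = [[5, 2], [17, 7]]  ->  [[2035, 828], [843, 343]]
... * rho(a^-1) = [[-1, 2], [-4, 7]]  ->  [[-5347, 9866], [-2215, 4087]]
... * rho(b) = [[7, -2], [-17, 5]]  ->  [[-205151, 60024], [-84984, 24865]]
... * rho(a^-1) = [[-1, 2], [-4, 7]]  ->  [[-34945, 9866], [-14476, 4087]]
tr = -34945 + 4087 = -30858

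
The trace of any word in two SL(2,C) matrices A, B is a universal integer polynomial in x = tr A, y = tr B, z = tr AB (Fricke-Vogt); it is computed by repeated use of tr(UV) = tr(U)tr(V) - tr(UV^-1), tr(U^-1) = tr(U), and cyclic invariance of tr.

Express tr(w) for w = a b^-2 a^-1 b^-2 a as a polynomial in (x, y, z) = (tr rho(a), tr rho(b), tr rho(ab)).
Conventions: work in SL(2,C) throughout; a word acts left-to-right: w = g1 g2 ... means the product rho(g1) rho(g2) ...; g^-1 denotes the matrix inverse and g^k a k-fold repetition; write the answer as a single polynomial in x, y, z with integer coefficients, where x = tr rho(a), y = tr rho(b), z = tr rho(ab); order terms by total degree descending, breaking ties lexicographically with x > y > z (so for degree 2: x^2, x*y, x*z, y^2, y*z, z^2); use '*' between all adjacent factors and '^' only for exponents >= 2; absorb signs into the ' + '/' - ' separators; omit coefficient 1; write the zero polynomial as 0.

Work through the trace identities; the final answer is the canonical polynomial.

x^2*y^3*z - x^3*y^2 - x*y^2*z^2 - y^3*z + x*y^2 + 2*y*z + x

next, trace(a^2) = trace(a) * trace(a) - trace(1)   [square of a] = x^2 - 2
next, trace(a^2 b) = trace(a) * trace(b a) - trace(b)   [square of a] = x*z - y
trace(b^-1 a^2) = trace(a^2) * trace(b) - trace(a^2 b)   [inverse elimination on b] = x^2*y - x*z - y
trace(b^-1 a^2 b^-1) = trace(b^-1 a^2) * trace(b) - trace(b^-1 a^2 b)   [inverse elimination on b] = x^2*y^2 - x*y*z - x^2 - y^2 + 2
trace(a^3) = trace(a) * trace(a^2) - trace(a)   [square of a] = x^3 - 3*x
next, trace(a^3 b) = trace(a) * trace(a b a) - trace(a b)   [square of a] = x^2*z - x*y - z
trace(a b^-1 a^2) = trace(a^3) * trace(b) - trace(a^3 b)   [inverse elimination on b] = x^3*y - x^2*z - 2*x*y + z
and trace(b a b a) = trace(b a) * trace(b a) - trace(1)   [split at a repeated b] = z^2 - 2
next, trace(b a b) = trace(b) * trace(a b) - trace(a)   [square of b] = y*z - x
trace(a^2 b a b) = trace(a) * trace(b a b a) - trace(b a b)   [square of a] = x*z^2 - y*z - x
and trace(a b^-1 a^2 b) = trace(a^2 b a) * trace(b) - trace(a^2 b a b)   [inverse elimination on b] = x^2*y*z - x*y^2 - x*z^2 + x
and trace(b^-1 a^2 b^-1 a) = trace(a b^-1 a^2) * trace(b) - trace(a b^-1 a^2 b)   [inverse elimination on b] = x^3*y^2 - 2*x^2*y*z - x*y^2 + x*z^2 + y*z - x
trace(b^-1 a^2 b^-1 a^-1) = trace(b^-1 a^2 b^-1) * trace(a) - trace(b^-1 a^2 b^-1 a)   [inverse elimination on a] = x^2*y*z - x^3 - x*z^2 - y*z + 3*x
and trace(a b^-1) = trace(a) * trace(b) - trace(a b)   [inverse elimination on b] = x*y - z
trace(b^-1 a^-1 b^-2 a^2) = trace(b^-1 a^2 b^-1 a^-1) * trace(b) - trace(b^-1 a^2 b^-1 a^-1 b)   [inverse elimination on b] = x^2*y^2*z - x^3*y - x*y*z^2 - y^2*z + 2*x*y + z
next, trace(b^-2 a) = trace(a b^-1) * trace(b) - trace(a)   [inverse elimination on b] = x*y^2 - y*z - x
and trace(a b^-2 a^-1 b^-2 a) = trace(b^-1 a^-1 b^-2 a^2) * trace(b) - trace(b^-1 a^-1 b^-2 a^2 b)   [inverse elimination on b] = x^2*y^3*z - x^3*y^2 - x*y^2*z^2 - y^3*z + x*y^2 + 2*y*z + x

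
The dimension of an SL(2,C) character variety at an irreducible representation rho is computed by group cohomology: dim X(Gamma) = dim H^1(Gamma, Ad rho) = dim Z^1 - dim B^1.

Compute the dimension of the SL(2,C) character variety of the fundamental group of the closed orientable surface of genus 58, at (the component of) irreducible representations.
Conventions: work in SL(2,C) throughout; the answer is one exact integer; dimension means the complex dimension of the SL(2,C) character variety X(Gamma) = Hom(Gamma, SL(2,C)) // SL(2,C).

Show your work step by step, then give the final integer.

pi_1 of the closed genus-58 surface has 116 generators bound by the single product-of-commutators relator.
Before the relator condition, cocycle space has dim 3*116 = 348.
At an irreducible rho, H^2 = coker(d_2) vanishes (Poincare duality: H^2 is dual to H^0 = invariants = 0), so d_2 is surjective onto sl_2 and dim Z^1 = 348 - 3 = 345.
Coboundaries contribute dim B^1 = 3 (injective at irreducible rho).
dim H^1 = 345 - 3 = 342 = dim X.

342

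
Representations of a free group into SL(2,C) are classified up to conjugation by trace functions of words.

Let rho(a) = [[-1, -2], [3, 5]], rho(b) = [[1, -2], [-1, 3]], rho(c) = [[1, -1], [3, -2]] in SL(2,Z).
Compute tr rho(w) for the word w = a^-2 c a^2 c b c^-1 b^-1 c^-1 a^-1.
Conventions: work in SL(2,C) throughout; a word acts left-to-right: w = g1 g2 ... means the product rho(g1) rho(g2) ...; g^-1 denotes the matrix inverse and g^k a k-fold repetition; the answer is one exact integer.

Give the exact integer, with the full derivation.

rho(a^-1) = [[5, 2], [-3, -1]]
... * rho(a^-1) = [[5, 2], [-3, -1]]  ->  [[19, 8], [-12, -5]]
... * rho(c) = [[1, -1], [3, -2]]  ->  [[43, -35], [-27, 22]]
... * rho(a) = [[-1, -2], [3, 5]]  ->  [[-148, -261], [93, 164]]
... * rho(a) = [[-1, -2], [3, 5]]  ->  [[-635, -1009], [399, 634]]
... * rho(c) = [[1, -1], [3, -2]]  ->  [[-3662, 2653], [2301, -1667]]
... * rho(b) = [[1, -2], [-1, 3]]  ->  [[-6315, 15283], [3968, -9603]]
... * rho(c^-1) = [[-2, 1], [-3, 1]]  ->  [[-33219, 8968], [20873, -5635]]
... * rho(b^-1) = [[3, 2], [1, 1]]  ->  [[-90689, -57470], [56984, 36111]]
... * rho(c^-1) = [[-2, 1], [-3, 1]]  ->  [[353788, -148159], [-222301, 93095]]
... * rho(a^-1) = [[5, 2], [-3, -1]]  ->  [[2213417, 855735], [-1390790, -537697]]
tr = 2213417 + -537697 = 1675720

1675720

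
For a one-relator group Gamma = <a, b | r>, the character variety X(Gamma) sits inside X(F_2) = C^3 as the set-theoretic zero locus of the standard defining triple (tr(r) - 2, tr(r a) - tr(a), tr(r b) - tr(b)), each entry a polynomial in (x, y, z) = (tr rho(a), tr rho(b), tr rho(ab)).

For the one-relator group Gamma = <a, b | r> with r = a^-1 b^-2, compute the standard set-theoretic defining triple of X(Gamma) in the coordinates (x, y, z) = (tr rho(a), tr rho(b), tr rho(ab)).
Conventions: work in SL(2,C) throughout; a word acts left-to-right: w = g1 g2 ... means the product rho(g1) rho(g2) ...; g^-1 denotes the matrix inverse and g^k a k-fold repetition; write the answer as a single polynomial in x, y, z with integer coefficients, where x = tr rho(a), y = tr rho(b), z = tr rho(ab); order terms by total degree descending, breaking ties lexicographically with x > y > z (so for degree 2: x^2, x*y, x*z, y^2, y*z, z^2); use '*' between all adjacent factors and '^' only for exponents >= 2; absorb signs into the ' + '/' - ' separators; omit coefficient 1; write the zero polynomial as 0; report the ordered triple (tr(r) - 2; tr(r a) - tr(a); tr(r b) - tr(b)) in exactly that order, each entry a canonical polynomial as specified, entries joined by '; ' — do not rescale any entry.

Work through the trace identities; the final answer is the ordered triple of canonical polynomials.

tr(b^-1) = tr(b) = y
use: tr(b^-1 a) = tr(a)*tr(b) - tr(a b)   [inverse elimination on b] = x*y - z
tr(b^-1 a^-1) = tr(b^-1)*tr(a) - tr(b^-1 a)   [inverse elimination on a] = z
use: tr(a^-1 b^-2) = tr(b^-1 a^-1)*tr(b) - tr(b^-1 a^-1 b)   [inverse elimination on b] = y*z - x
tr(b^-2) = tr(b^-1)*tr(b) - tr(1) = y^2 - 2
assemble the triple (tr(r) - 2; tr(r a) - x; tr(r b) - y)

y*z - x - 2; y^2 - x - 2; -y + z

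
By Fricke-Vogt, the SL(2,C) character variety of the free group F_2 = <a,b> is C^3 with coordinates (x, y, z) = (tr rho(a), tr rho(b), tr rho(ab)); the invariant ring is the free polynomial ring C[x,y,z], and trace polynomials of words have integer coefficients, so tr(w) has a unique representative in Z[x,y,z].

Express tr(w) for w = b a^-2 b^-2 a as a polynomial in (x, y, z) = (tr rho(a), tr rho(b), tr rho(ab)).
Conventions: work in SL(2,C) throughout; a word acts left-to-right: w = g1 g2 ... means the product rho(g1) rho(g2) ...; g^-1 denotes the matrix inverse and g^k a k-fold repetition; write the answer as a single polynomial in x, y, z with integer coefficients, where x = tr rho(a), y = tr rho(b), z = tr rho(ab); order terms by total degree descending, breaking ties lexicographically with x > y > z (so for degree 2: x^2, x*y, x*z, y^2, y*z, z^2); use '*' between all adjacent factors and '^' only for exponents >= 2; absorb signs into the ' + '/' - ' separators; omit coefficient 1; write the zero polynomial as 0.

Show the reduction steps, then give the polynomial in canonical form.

-x^2*y^2*z + x^3*y + x*y^3 + x*y*z^2 - 4*x*y + z

trace(b a b) = trace(b) trace(a b) - trace(a) = y*z - x
so trace(b a b a) = trace(a b) trace(a b) - trace(1) = z^2 - 2
reduce: trace(a b a^-1 b) = trace(b a b) trace(a) - trace(b a b a) = x*y*z - x^2 - z^2 + 2
trace(a b a^-1 b^-1) = trace(a b a^-1) trace(b) - trace(a b a^-1 b) = -x*y*z + x^2 + y^2 + z^2 - 2
so trace(b^-2 a b a^-1) = trace(a b a^-1 b^-1) trace(b) - trace(a b a^-1) = -x*y^2*z + x^2*y + y^3 + y*z^2 - 3*y
trace(b^-1 a) = trace(a) trace(b) - trace(a b) = x*y - z
trace(b a^-2 b^-2 a) = trace(b^-2 a b a^-1) trace(a) - trace(b^-2 a b) = -x^2*y^2*z + x^3*y + x*y^3 + x*y*z^2 - 4*x*y + z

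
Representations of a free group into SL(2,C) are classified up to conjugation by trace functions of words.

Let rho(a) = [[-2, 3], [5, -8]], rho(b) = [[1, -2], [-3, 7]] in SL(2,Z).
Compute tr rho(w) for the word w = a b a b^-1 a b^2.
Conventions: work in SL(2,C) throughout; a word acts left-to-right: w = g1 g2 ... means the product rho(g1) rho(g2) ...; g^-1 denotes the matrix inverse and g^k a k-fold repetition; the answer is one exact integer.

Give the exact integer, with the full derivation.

rho(a) = [[-2, 3], [5, -8]]
... * rho(b) = [[1, -2], [-3, 7]]  ->  [[-11, 25], [29, -66]]
... * rho(a) = [[-2, 3], [5, -8]]  ->  [[147, -233], [-388, 615]]
... * rho(b^-1) = [[7, 2], [3, 1]]  ->  [[330, 61], [-871, -161]]
... * rho(a) = [[-2, 3], [5, -8]]  ->  [[-355, 502], [937, -1325]]
... * rho(b) = [[1, -2], [-3, 7]]  ->  [[-1861, 4224], [4912, -11149]]
... * rho(b) = [[1, -2], [-3, 7]]  ->  [[-14533, 33290], [38359, -87867]]
tr = -14533 + -87867 = -102400

-102400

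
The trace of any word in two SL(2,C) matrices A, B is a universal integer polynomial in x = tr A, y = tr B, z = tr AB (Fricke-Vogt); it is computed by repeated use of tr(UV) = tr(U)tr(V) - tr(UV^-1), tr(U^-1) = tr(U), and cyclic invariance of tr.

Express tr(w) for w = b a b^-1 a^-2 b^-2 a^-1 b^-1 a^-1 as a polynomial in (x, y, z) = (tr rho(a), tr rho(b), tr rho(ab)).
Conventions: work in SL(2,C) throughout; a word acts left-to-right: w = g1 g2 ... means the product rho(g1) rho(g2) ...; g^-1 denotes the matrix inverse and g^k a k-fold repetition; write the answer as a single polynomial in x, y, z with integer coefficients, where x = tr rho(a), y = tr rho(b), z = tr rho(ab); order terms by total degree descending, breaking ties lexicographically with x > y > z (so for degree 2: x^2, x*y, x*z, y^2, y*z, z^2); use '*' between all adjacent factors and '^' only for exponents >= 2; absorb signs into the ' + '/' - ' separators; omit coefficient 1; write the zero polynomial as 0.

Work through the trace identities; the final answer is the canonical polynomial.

use: tr(a^-1) = tr(a) = x
use: tr(a^-2) = tr(a^-1) tr(a) - tr(1)   [inverse elimination on a] = x^2 - 2
tr(b a^-1) = tr(b) tr(a) - tr(b a)   [inverse elimination on a] = x*y - z
apply: tr(a^-2 b) = tr(b a^-1) tr(a) - tr(b)   [inverse elimination on a] = x^2*y - x*z - y
use: tr(a^-2 b^-1) = tr(a^-2) tr(b) - tr(a^-2 b)   [inverse elimination on b] = x*z - y
tr(b^-1 a^-2 b^-1) = tr(a^-2 b^-1) tr(b) - tr(a^-2)   [inverse elimination on b] = x*y*z - x^2 - y^2 + 2
tr(b a b a) = tr(a b) tr(a b) - tr(1)   [split at a repeated a] = z^2 - 2
tr(b a b) = tr(b) tr(a b) - tr(a)   [square of b] = y*z - x
apply: tr(a b a b a) = tr(a) tr(b a b a) - tr(b a b)   [square of a] = x*z^2 - y*z - x
tr(a b a b a b) = tr(a b a b) tr(a b) - tr(b a)   [split at a repeated a] = z^3 - 3*z
tr(b a b a b^-1 a) = tr(a b a b a) tr(b) - tr(a b a b a b)   [inverse elimination on b] = x*y*z^2 - y^2*z - z^3 - x*y + 3*z
apply: tr(b^-1 a^-1 b a b a) = tr(b a b a b^-1) tr(a) - tr(b a b a b^-1 a)   [inverse elimination on a] = -x*y*z^2 + x^2*z + y^2*z + z^3 - 3*z
use: tr(a b a^-1 b^-1 a^-1 b) = tr(b^-1 a^-1 b a b) tr(a) - tr(b^-1 a^-1 b a b a)   [inverse elimination on a] = x*y*z^2 - x^2*z - y^2*z - z^3 + x*y + 3*z
tr(a^-1 b^-1 a^-1 b^-1 a b) = tr(a b a^-1 b^-1 a^-1) tr(b) - tr(a b a^-1 b^-1 a^-1 b)   [inverse elimination on b] = -x*y*z^2 + x^2*z + y^2*z + z^3 - 3*z
use: tr(b a b a^-1) = tr(b a b) tr(a) - tr(b a b a)   [inverse elimination on a] = x*y*z - x^2 - z^2 + 2
tr(b a b a b) = tr(b) tr(a b a b) - tr(a b a)   [square of b] = y*z^2 - x*z - y
tr(b a b a b a^-1) = tr(b a b a b) tr(a) - tr(b a b a b a)   [inverse elimination on a] = x*y*z^2 - x^2*z - z^3 - x*y + 3*z
apply: tr(a b a b a^-2 b) = tr(b a b a b a^-1) tr(a) - tr(b a b a b)   [inverse elimination on a] = x^2*y*z^2 - x^3*z - x*z^3 - x^2*y - y*z^2 + 4*x*z + y
tr(a^-1 b^-1 a b a b a^-1) = tr(a b a b a^-2) tr(b) - tr(a b a b a^-2 b)   [inverse elimination on b] = -x^2*y*z^2 + x^3*z + x*y^2*z + x*z^3 - 4*x*z + y
use: tr(b^2 a b) = tr(b) tr(a b^2) - tr(a b)   [square of b] = y^2*z - x*y - z
tr(b a b a^-1 b) = tr(b^2 a b) tr(a) - tr(b^2 a b a)   [inverse elimination on a] = x*y^2*z - x^2*y - y*z^2 + y
tr(b^2 a b a b) = tr(b) tr(b a b a b) - tr(b a b a)   [square of b] = y^2*z^2 - x*y*z - y^2 - z^2 + 2
use: tr(b^2 a b a b a) = tr(b) tr(a b a b a b) - tr(a b a b a)   [square of b] = y*z^3 - x*z^2 - 2*y*z + x
tr(b a b a b a^-1 b) = tr(b^2 a b a b) tr(a) - tr(b^2 a b a b a)   [inverse elimination on a] = x*y^2*z^2 - x^2*y*z - y*z^3 - x*y^2 + 2*y*z + x
tr(b a b a b a b a) = tr(b a b a) tr(b a b a) - tr(1)   [split at a repeated b] = z^4 - 4*z^2 + 2
tr(b a b a b a^-1 b a) = tr(b a b a b a b) tr(a) - tr(b a b a b a b a)   [inverse elimination on a] = x*y*z^3 - x^2*z^2 - z^4 - 2*x*y*z + x^2 + 4*z^2 - 2
use: tr(a b a b a^-1 b a^-1 b) = tr(b a b a b a^-1 b) tr(a) - tr(b a b a b a^-1 b a)   [inverse elimination on a] = x^2*y^2*z^2 - x^3*y*z - 2*x*y*z^3 - x^2*y^2 + x^2*z^2 + z^4 + 4*x*y*z - 4*z^2 + 2
apply: tr(a^-1 b^-1 a b a b a^-1 b) = tr(a b a b a^-1 b a^-1) tr(b) - tr(a b a b a^-1 b a^-1 b)   [inverse elimination on b] = -x^2*y^2*z^2 + x^3*y*z + x*y^3*z + 2*x*y*z^3 - x^2*z^2 - y^2*z^2 - z^4 - 4*x*y*z + y^2 + 4*z^2 - 2
tr(b^-1 a^-1 b^-1 a b a b a^-1) = tr(a^-1 b^-1 a b a b a^-1) tr(b) - tr(a^-1 b^-1 a b a b a^-1 b)   [inverse elimination on b] = -x*y*z^3 + x^2*z^2 + y^2*z^2 + z^4 - 4*z^2 + 2
tr(a^-2 b^-1 a^-1 b^-1 a b a b) = tr(b^-1 a^-1 b^-1 a b a b a^-1) tr(a) - tr(b^-1 a^-1 b^-1 a b a b)   [inverse elimination on a] = -x^2*y*z^3 + x^3*z^2 + x*y^2*z^2 + x*z^4 - 4*x*z^2 + x
tr(b a b^-1 a^-2 b^-1 a^-1 b^-1 a) = tr(a^-2 b^-1 a^-1 b^-1 a b a) tr(b) - tr(a^-2 b^-1 a^-1 b^-1 a b a b)   [inverse elimination on b] = x^2*y*z^3 - x^3*z^2 - 2*x*y^2*z^2 - x*z^4 + x^2*y*z + y^3*z + y*z^3 + 4*x*z^2 - 3*y*z - x
tr(a^-1 b^-1 a^-1 b a b^-1 a^-2 b^-1) = tr(b a b^-1 a^-2 b^-1 a^-1 b^-1) tr(a) - tr(b a b^-1 a^-2 b^-1 a^-1 b^-1 a)   [inverse elimination on a] = -x^2*y*z^3 + x^3*z^2 + 2*x*y^2*z^2 + x*z^4 - y^3*z - y*z^3 - x^3 - x*y^2 - 4*x*z^2 + 3*y*z + 3*x
tr(a b a b^-1) = tr(a b a) tr(b) - tr(a b a b)   [inverse elimination on b] = x*y*z - y^2 - z^2 + 2
use: tr(b^-1 a b a b^-1) = tr(a b a b^-1) tr(b) - tr(a b a)   [inverse elimination on b] = x*y^2*z - y^3 - y*z^2 - x*z + 3*y
apply: tr(b^-1 a b a b^-1 a^-2) = tr(b^-1 a b a b^-1 a^-1) tr(a) - tr(b^-1 a b a b^-1)   [inverse elimination on a] = x^2*y*z^2 - x^3*z - 2*x*y^2*z - x*z^3 + x^2*y + y^3 + y*z^2 + 4*x*z - 3*y
tr(b a b^-1 a^-3 b^-1 a) = tr(b^-1 a b a b^-1 a^-2) tr(a) - tr(b^-1 a b a b^-1 a^-1)   [inverse elimination on a] = x^3*y*z^2 - x^4*z - 2*x^2*y^2*z - x^2*z^3 + x^3*y + x*y^3 + 5*x^2*z + y^2*z + z^3 - 4*x*y - 3*z
tr(a^-1 b^-1 a^-1 b a b^-1 a^-2) = tr(b a b^-1 a^-3 b^-1) tr(a) - tr(b a b^-1 a^-3 b^-1 a)   [inverse elimination on a] = -x^3*y*z^2 + x^4*z + 2*x^2*y^2*z + x^2*z^3 - x^3*y - x*y^3 - 4*x^2*z - y^2*z - z^3 + 3*x*y + 3*z
tr(b a b^-1 a^-2 b^-2 a^-1 b^-1 a^-1) = tr(a^-1 b^-1 a^-1 b a b^-1 a^-2 b^-1) tr(b) - tr(a^-1 b^-1 a^-1 b a b^-1 a^-2)   [inverse elimination on b] = -x^2*y^2*z^3 + 2*x^3*y*z^2 + 2*x*y^3*z^2 + x*y*z^4 - x^4*z - 2*x^2*y^2*z - x^2*z^3 - y^4*z - y^2*z^3 - 4*x*y*z^2 + 4*x^2*z + 4*y^2*z + z^3 - 3*z

-x^2*y^2*z^3 + 2*x^3*y*z^2 + 2*x*y^3*z^2 + x*y*z^4 - x^4*z - 2*x^2*y^2*z - x^2*z^3 - y^4*z - y^2*z^3 - 4*x*y*z^2 + 4*x^2*z + 4*y^2*z + z^3 - 3*z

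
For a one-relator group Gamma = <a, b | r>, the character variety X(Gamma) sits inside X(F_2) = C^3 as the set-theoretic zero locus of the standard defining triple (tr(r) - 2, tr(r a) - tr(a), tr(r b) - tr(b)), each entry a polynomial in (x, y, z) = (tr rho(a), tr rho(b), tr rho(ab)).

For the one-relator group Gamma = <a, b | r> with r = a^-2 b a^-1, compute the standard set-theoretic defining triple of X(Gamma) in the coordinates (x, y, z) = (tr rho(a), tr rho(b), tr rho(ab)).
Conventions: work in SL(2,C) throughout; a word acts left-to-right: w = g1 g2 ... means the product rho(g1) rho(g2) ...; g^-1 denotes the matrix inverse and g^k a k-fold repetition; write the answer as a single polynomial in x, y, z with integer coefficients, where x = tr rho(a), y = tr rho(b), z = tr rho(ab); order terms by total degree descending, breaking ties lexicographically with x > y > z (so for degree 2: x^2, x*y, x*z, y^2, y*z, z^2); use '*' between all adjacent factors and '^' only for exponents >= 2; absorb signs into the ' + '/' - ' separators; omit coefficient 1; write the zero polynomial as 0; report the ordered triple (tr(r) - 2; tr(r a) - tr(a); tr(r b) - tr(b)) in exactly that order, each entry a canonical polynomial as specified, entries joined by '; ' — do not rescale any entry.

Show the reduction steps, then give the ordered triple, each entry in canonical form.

x^3*y - x^2*z - 2*x*y + z - 2; x^2*y - x*z - x - y; x^3*y^2 - 2*x^2*y*z - x*y^2 + x*z^2 + y*z - x - y

reduce: tr(b a^-1) = tr(b) * tr(a) - tr(b a) = x*y - z
reduce: tr(b a^-2) = tr(b a^-1) * tr(a) - tr(b) = x^2*y - x*z - y
so tr(a^-2 b a^-1) = tr(b a^-2) * tr(a) - tr(b a^-1) = x^3*y - x^2*z - 2*x*y + z
tr(b^2) = tr(b) * tr(b) - tr(1) = y^2 - 2
reduce: tr(b^2 a) = tr(b) * tr(a b) - tr(a) = y*z - x
so tr(b a^-1 b) = tr(b^2) * tr(a) - tr(b^2 a) = x*y^2 - y*z - x
tr(b a b a) = tr(b a) * tr(b a) - tr(1)   [split at repeated b] = z^2 - 2
reduce: tr(b a^-1 b a) = tr(b a b) * tr(a) - tr(b a b a) = x*y*z - x^2 - z^2 + 2
so tr(b a^-1 b a^-1) = tr(b a^-1 b) * tr(a) - tr(b a^-1 b a) = x^2*y^2 - 2*x*y*z + z^2 - 2
tr(a^-2 b a^-1 b) = tr(b a^-1 b a^-1) * tr(a) - tr(b a^-1 b) = x^3*y^2 - 2*x^2*y*z - x*y^2 + x*z^2 + y*z - x
assemble the triple (tr(r) - 2; tr(r a) - x; tr(r b) - y)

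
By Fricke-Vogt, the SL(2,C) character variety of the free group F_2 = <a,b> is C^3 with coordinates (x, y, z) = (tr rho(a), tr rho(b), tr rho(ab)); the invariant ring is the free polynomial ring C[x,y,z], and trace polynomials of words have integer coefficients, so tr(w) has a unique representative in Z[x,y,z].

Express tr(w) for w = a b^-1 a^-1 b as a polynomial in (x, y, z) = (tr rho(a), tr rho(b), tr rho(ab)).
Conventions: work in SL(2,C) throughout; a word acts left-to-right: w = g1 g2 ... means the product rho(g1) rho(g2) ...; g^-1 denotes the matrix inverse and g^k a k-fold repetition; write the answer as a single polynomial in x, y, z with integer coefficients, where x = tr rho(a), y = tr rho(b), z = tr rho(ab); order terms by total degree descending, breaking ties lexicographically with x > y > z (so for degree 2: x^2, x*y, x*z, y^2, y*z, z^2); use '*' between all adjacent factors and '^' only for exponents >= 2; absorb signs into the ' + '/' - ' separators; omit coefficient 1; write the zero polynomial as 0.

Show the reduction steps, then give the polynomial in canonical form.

tr(b a b) = tr(b) tr(a b) - tr(a)   [square of b] = y*z - x
tr(b a b a) = tr(a b) tr(a b) - tr(1)   [split at a repeated a] = z^2 - 2
tr(a^-1 b a b) = tr(b a b) tr(a) - tr(b a b a)   [inverse elimination on a] = x*y*z - x^2 - z^2 + 2
tr(a b^-1 a^-1 b) = tr(a^-1 b a) tr(b) - tr(a^-1 b a b)   [inverse elimination on b] = -x*y*z + x^2 + y^2 + z^2 - 2

-x*y*z + x^2 + y^2 + z^2 - 2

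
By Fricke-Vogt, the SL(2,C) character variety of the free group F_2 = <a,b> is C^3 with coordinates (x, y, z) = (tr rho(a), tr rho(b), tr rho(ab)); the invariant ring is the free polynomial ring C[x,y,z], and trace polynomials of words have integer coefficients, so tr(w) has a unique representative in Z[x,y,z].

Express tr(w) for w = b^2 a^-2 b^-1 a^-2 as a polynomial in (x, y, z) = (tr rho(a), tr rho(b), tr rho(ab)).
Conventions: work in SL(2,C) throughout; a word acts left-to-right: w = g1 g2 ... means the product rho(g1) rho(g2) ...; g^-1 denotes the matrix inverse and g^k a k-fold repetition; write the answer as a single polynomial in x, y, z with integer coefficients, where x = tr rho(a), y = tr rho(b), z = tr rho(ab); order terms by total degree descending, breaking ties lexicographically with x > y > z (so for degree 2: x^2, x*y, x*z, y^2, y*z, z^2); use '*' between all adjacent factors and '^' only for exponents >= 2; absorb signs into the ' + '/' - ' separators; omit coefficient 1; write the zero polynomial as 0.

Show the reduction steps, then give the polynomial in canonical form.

x^3*y^2*z - x^2*y^3 - x^2*y*z^2 - x^3*z + x^2*y + 2*x*z + y

tr(b^2) = tr(b) * tr(b) - tr(1) = y^2 - 2
tr(b^2 a) = tr(b) * tr(a b) - tr(a) = y*z - x
tr(b^2 a^-1) = tr(b^2) * tr(a) - tr(b^2 a) = x*y^2 - y*z - x
tr(a^-1 b^2 a^-1) = tr(b^2 a^-1) * tr(a) - tr(b^2) = x^2*y^2 - x*y*z - x^2 - y^2 + 2
tr(a^-2 b^2 a^-1) = tr(a^-1 b^2 a^-1) * tr(a) - tr(a^-1 b^2) = x^3*y^2 - x^2*y*z - x^3 - 2*x*y^2 + y*z + 3*x
tr(b^3) = tr(b) * tr(b^2) - tr(b) = y^3 - 3*y
tr(b^3 a) = tr(b) * tr(a b^2) - tr(a b) = y^2*z - x*y - z
tr(b a^-1 b^2) = tr(b^3) * tr(a) - tr(b^3 a) = x*y^3 - y^2*z - 2*x*y + z
tr(a b a b) = tr(b a) * tr(b a) - tr(1) = z^2 - 2
tr(a b a) = tr(a) * tr(b a) - tr(b) = x*z - y
tr(b^2 a b a) = tr(b) * tr(a b a b) - tr(a b a) = y*z^2 - x*z - y
tr(b a^-1 b^2 a) = tr(b^2 a b) * tr(a) - tr(b^2 a b a) = x*y^2*z - x^2*y - y*z^2 + y
tr(a^-1 b^2 a^-1 b) = tr(b a^-1 b^2) * tr(a) - tr(b a^-1 b^2 a) = x^2*y^3 - 2*x*y^2*z - x^2*y + y*z^2 + x*z - y
tr(a^-2 b^2 a^-1 b) = tr(a^-1 b^2 a^-1 b) * tr(a) - tr(a^-1 b^2 a^-1 b a) = x^3*y^3 - 2*x^2*y^2*z - x^3*y - x*y^3 + x*y*z^2 + x^2*z + y^2*z + x*y - z
tr(a^-1 b^-1 a^-2 b^2) = tr(a^-2 b^2 a^-1) * tr(b) - tr(a^-2 b^2 a^-1 b) = x^2*y^2*z - x*y^3 - x*y*z^2 - x^2*z + 2*x*y + z
tr(a^-1 b) = tr(b) * tr(a) - tr(b a) = x*y - z
tr(a^-2 b) = tr(a^-1 b) * tr(a) - tr(a^-1 b a) = x^2*y - x*z - y
tr(b^2 a^-2 b^-1 a^-2) = tr(a^-1 b^-1 a^-2 b^2) * tr(a) - tr(a^-1 b^-1 a^-2 b^2 a) = x^3*y^2*z - x^2*y^3 - x^2*y*z^2 - x^3*z + x^2*y + 2*x*z + y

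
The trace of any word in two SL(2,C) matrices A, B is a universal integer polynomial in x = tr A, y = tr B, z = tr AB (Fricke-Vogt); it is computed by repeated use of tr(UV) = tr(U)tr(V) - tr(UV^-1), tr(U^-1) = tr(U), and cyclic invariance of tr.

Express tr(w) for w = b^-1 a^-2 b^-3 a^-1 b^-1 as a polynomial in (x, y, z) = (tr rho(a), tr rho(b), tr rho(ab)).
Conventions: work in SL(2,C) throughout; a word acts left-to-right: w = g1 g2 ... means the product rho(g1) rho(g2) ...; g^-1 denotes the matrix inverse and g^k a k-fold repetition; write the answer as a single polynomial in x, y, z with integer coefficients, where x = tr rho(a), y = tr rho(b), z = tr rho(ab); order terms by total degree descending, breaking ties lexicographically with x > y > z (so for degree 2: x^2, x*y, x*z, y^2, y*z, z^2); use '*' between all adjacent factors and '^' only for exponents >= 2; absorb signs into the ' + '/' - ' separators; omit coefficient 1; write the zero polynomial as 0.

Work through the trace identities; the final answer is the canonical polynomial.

trace(b^-1) = trace(b) = y
trace(b^-2) = trace(b^-1) trace(b) - trace(1)  (eliminate b^-1) = y^2 - 2
trace(b^-3) = trace(b^-2) trace(b) - trace(b^-1)  (eliminate b^-1) = y^3 - 3*y
so trace(b^-1 a) = trace(a) trace(b) - trace(a b)  (eliminate b^-1) = x*y - z
trace(a b^-2) = trace(b^-1 a) trace(b) - trace(b^-1 a b)  (eliminate b^-1) = x*y^2 - y*z - x
trace(b^-3 a) = trace(a b^-2) trace(b) - trace(a b^-1)  (eliminate b^-1) = x*y^3 - y^2*z - 2*x*y + z
so trace(b^-2 a^-1 b^-1) = trace(b^-3) trace(a) - trace(b^-3 a)  (eliminate a^-1) = y^2*z - x*y - z
so trace(b a b) = trace(b) trace(a b) - trace(a)  (reduce the b square) = y*z - x
so trace(b a b a) = trace(a b) trace(a b) - trace(1)  (split on a) = z^2 - 2
reduce: trace(a^-1 b a b) = trace(b a b) trace(a) - trace(b a b a)  (eliminate a^-1) = x*y*z - x^2 - z^2 + 2
reduce: trace(a^-1 b a b^-1) = trace(a^-1 b a) trace(b) - trace(a^-1 b a b)  (eliminate b^-1) = -x*y*z + x^2 + y^2 + z^2 - 2
reduce: trace(a b^-2 a^-1 b) = trace(a^-1 b a b^-1) trace(b) - trace(a^-1 b a)  (eliminate b^-1) = -x*y^2*z + x^2*y + y^3 + y*z^2 - 3*y
reduce: trace(b^-2 a^-1 b^-1 a) = trace(a b^-2 a^-1) trace(b) - trace(a b^-2 a^-1 b)  (eliminate b^-1) = x*y^2*z - x^2*y - y*z^2 + y
trace(b^-1 a^-1 b^-2 a^-1) = trace(b^-2 a^-1 b^-1) trace(a) - trace(b^-2 a^-1 b^-1 a)  (eliminate a^-1) = y*z^2 - x*z - y
trace(a^-1 b^-2 a^-1) = trace(a^-1 b^-2) trace(a) - trace(a^-1 b^-2 a)  (eliminate a^-1) = x*y*z - x^2 - y^2 + 2
reduce: trace(b^-1 a^-1 b^-2 a^-1 b^-1) = trace(b^-1 a^-1 b^-2 a^-1) trace(b) - trace(b^-1 a^-1 b^-2 a^-1 b)  (eliminate b^-1) = y^2*z^2 - 2*x*y*z + x^2 - 2
trace(a^-1 b^-3 a^-1 b^-2) = trace(b^-1 a^-1 b^-2 a^-1 b^-1) trace(b) - trace(b^-1 a^-1 b^-2 a^-1)  (eliminate b^-1) = y^3*z^2 - 2*x*y^2*z + x^2*y - y*z^2 + x*z - y
so trace(b^-4) = trace(b^-3) trace(b) - trace(b^-2)  (eliminate b^-1) = y^4 - 4*y^2 + 2
trace(b^-5) = trace(b^-4) trace(b) - trace(b^-3)  (eliminate b^-1) = y^5 - 5*y^3 + 5*y
so trace(b^-2 a b^-2) = trace(a b^-3) trace(b) - trace(a b^-2)  (eliminate b^-1) = x*y^4 - y^3*z - 3*x*y^2 + 2*y*z + x
trace(b^-5 a) = trace(b^-2 a b^-2) trace(b) - trace(b^-2 a b^-1)  (eliminate b^-1) = x*y^5 - y^4*z - 4*x*y^3 + 3*y^2*z + 3*x*y - z
trace(b^-3 a^-1 b^-2) = trace(b^-5) trace(a) - trace(b^-5 a)  (eliminate a^-1) = y^4*z - x*y^3 - 3*y^2*z + 2*x*y + z
trace(b^-1 a^-2 b^-3 a^-1 b^-1) = trace(a^-1 b^-3 a^-1 b^-2) trace(a) - trace(a^-1 b^-3 a^-1 b^-2 a)  (eliminate a^-1) = x*y^3*z^2 - 2*x^2*y^2*z - y^4*z + x^3*y + x*y^3 - x*y*z^2 + x^2*z + 3*y^2*z - 3*x*y - z

x*y^3*z^2 - 2*x^2*y^2*z - y^4*z + x^3*y + x*y^3 - x*y*z^2 + x^2*z + 3*y^2*z - 3*x*y - z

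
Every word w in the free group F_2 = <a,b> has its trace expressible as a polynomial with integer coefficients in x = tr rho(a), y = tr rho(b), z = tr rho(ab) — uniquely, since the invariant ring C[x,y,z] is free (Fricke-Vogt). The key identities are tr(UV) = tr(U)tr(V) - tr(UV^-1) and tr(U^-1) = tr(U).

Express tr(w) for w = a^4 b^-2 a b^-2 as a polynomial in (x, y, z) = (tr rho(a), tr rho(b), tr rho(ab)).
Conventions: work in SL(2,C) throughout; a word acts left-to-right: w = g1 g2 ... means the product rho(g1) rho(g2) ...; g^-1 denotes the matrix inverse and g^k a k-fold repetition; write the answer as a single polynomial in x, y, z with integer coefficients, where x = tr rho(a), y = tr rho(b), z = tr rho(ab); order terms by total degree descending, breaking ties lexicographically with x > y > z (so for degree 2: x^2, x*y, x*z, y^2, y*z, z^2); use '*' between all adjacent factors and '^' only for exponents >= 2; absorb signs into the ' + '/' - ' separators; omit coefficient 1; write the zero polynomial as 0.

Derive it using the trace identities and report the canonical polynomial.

reduce: trace(a^2) = trace(a) trace(a) - trace(1) = x^2 - 2
trace(a^3) = trace(a) trace(a^2) - trace(a) = x^3 - 3*x
so trace(a^4) = trace(a) trace(a^3) - trace(a^2) = x^4 - 4*x^2 + 2
so trace(a^5) = trace(a) trace(a^4) - trace(a^3) = x^5 - 5*x^3 + 5*x
so trace(a b a) = trace(a) trace(b a) - trace(b) = x*z - y
reduce: trace(a b a^2) = trace(a) trace(a b a) - trace(a b) = x^2*z - x*y - z
reduce: trace(b a^4) = trace(a) trace(a b a^2) - trace(a b a) = x^3*z - x^2*y - 2*x*z + y
trace(a^5 b) = trace(a) trace(b a^4) - trace(b a^3) = x^4*z - x^3*y - 3*x^2*z + 2*x*y + z
so trace(a^4 b^-1 a) = trace(a^5) trace(b) - trace(a^5 b) = x^5*y - x^4*z - 4*x^3*y + 3*x^2*z + 3*x*y - z
trace(b a b a) = trace(a b) trace(a b) - trace(1) = z^2 - 2
trace(b a b) = trace(b) trace(a b) - trace(a) = y*z - x
trace(a b a b a) = trace(a) trace(b a b a) - trace(b a b) = x*z^2 - y*z - x
so trace(a^2 b a b a) = trace(a) trace(a b a b a) - trace(a b a b) = x^2*z^2 - x*y*z - x^2 - z^2 + 2
reduce: trace(a b a^4 b) = trace(a) trace(a^2 b a b a) - trace(a^2 b a b) = x^3*z^2 - x^2*y*z - x^3 - 2*x*z^2 + y*z + 3*x
trace(a^4 b^-1 a b) = trace(a b a^4) trace(b) - trace(a b a^4 b) = x^4*y*z - x^3*y^2 - x^3*z^2 - 2*x^2*y*z + x^3 + 2*x*y^2 + 2*x*z^2 - 3*x
trace(a b^-1 a^4 b^-1) = trace(a^4 b^-1 a) trace(b) - trace(a^4 b^-1 a b) = x^5*y^2 - 2*x^4*y*z - 3*x^3*y^2 + x^3*z^2 + 5*x^2*y*z - x^3 + x*y^2 - 2*x*z^2 - y*z + 3*x
so trace(b^-1 a^4 b^-2 a) = trace(a b^-1 a^4 b^-1) trace(b) - trace(a b^-1 a^4) = x^5*y^3 - 2*x^4*y^2*z - x^5*y - 3*x^3*y^3 + x^3*y*z^2 + x^4*z + 5*x^2*y^2*z + 3*x^3*y + x*y^3 - 2*x*y*z^2 - 3*x^2*z - y^2*z + z
trace(a^4 b^-2 a) = trace(a^5 b^-1) trace(b) - trace(a^5) = x^5*y^2 - x^4*y*z - x^5 - 4*x^3*y^2 + 3*x^2*y*z + 5*x^3 + 3*x*y^2 - y*z - 5*x
trace(a^4 b^-2 a b^-2) = trace(b^-1 a^4 b^-2 a) trace(b) - trace(b^-1 a^4 b^-2 a b) = x^5*y^4 - 2*x^4*y^3*z - 2*x^5*y^2 - 3*x^3*y^4 + x^3*y^2*z^2 + 2*x^4*y*z + 5*x^2*y^3*z + x^5 + 7*x^3*y^2 + x*y^4 - 2*x*y^2*z^2 - 6*x^2*y*z - y^3*z - 5*x^3 - 3*x*y^2 + 2*y*z + 5*x

x^5*y^4 - 2*x^4*y^3*z - 2*x^5*y^2 - 3*x^3*y^4 + x^3*y^2*z^2 + 2*x^4*y*z + 5*x^2*y^3*z + x^5 + 7*x^3*y^2 + x*y^4 - 2*x*y^2*z^2 - 6*x^2*y*z - y^3*z - 5*x^3 - 3*x*y^2 + 2*y*z + 5*x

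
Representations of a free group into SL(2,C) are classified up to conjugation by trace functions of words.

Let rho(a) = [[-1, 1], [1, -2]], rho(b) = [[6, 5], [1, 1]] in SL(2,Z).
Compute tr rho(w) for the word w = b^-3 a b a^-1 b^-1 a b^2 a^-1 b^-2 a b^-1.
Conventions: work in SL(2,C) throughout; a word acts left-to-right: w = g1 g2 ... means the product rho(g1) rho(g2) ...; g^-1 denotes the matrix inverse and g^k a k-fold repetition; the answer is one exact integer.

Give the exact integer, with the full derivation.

rho(b^-1) = [[1, -5], [-1, 6]]
... * rho(b^-1) = [[1, -5], [-1, 6]]  ->  [[6, -35], [-7, 41]]
... * rho(b^-1) = [[1, -5], [-1, 6]]  ->  [[41, -240], [-48, 281]]
... * rho(a) = [[-1, 1], [1, -2]]  ->  [[-281, 521], [329, -610]]
... * rho(b) = [[6, 5], [1, 1]]  ->  [[-1165, -884], [1364, 1035]]
... * rho(a^-1) = [[-2, -1], [-1, -1]]  ->  [[3214, 2049], [-3763, -2399]]
... * rho(b^-1) = [[1, -5], [-1, 6]]  ->  [[1165, -3776], [-1364, 4421]]
... * rho(a) = [[-1, 1], [1, -2]]  ->  [[-4941, 8717], [5785, -10206]]
... * rho(b) = [[6, 5], [1, 1]]  ->  [[-20929, -15988], [24504, 18719]]
... * rho(b) = [[6, 5], [1, 1]]  ->  [[-141562, -120633], [165743, 141239]]
... * rho(a^-1) = [[-2, -1], [-1, -1]]  ->  [[403757, 262195], [-472725, -306982]]
... * rho(b^-1) = [[1, -5], [-1, 6]]  ->  [[141562, -445615], [-165743, 521733]]
... * rho(b^-1) = [[1, -5], [-1, 6]]  ->  [[587177, -3381500], [-687476, 3959113]]
... * rho(a) = [[-1, 1], [1, -2]]  ->  [[-3968677, 7350177], [4646589, -8605702]]
... * rho(b^-1) = [[1, -5], [-1, 6]]  ->  [[-11318854, 63944447], [13252291, -74867157]]
tr = -11318854 + -74867157 = -86186011

-86186011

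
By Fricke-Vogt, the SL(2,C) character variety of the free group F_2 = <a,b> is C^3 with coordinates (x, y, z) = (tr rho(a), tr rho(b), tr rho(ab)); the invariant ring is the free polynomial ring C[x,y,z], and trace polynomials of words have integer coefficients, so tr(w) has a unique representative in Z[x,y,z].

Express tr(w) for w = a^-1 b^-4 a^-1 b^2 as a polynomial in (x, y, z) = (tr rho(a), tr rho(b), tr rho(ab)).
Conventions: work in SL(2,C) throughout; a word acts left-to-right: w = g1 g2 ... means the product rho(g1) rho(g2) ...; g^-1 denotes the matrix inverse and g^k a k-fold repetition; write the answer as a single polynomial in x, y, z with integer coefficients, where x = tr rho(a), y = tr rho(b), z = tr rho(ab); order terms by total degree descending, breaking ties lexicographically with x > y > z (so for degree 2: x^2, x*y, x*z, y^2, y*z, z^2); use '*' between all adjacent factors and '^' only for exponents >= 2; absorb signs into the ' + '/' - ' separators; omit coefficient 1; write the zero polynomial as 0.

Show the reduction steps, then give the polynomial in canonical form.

trace(b^-1) = trace(b) = y
and trace(b^-1 a) = trace(a) trace(b) - trace(a b)  (eliminate b^-1) = x*y - z
trace(a^-1 b^-1) = trace(b^-1) trace(a) - trace(b^-1 a)  (eliminate a^-1) = z
trace(b^2 a) = trace(b) trace(a b) - trace(a)  (reduce the b square) = y*z - x
and trace(b^2) = trace(b) trace(b) - trace(1)  (reduce the b square) = y^2 - 2
next, trace(a b^2 a) = trace(a) trace(b^2 a) - trace(b^2)  (reduce the a square) = x*y*z - x^2 - y^2 + 2
next, trace(a b a b) = trace(a b) trace(a b) - trace(1)  (split on a) = z^2 - 2
trace(a b a) = trace(a) trace(b a) - trace(b)  (reduce the a square) = x*z - y
trace(a b^2 a b) = trace(b) trace(a b a b) - trace(a b a)  (reduce the b square) = y*z^2 - x*z - y
trace(b^-1 a b^2 a) = trace(a b^2 a) trace(b) - trace(a b^2 a b)  (eliminate b^-1) = x*y^2*z - x^2*y - y^3 - y*z^2 + x*z + 3*y
and trace(b^-1 a b^2 a^-1) = trace(b^-1 a b^2) trace(a) - trace(b^-1 a b^2 a)  (eliminate a^-1) = -x*y^2*z + x^2*y + y^3 + y*z^2 - 3*y
and trace(a b^2 a^-1 b^-2) = trace(b^-1 a b^2 a^-1) trace(b) - trace(b^-1 a b^2 a^-1 b)  (eliminate b^-1) = -x*y^3*z + x^2*y^2 + y^4 + y^2*z^2 - 4*y^2 + 2
trace(b^2 a^-1 b^-3 a) = trace(a b^2 a^-1 b^-2) trace(b) - trace(a b^2 a^-1 b^-1)  (eliminate b^-1) = -x*y^4*z + x^2*y^3 + y^5 + y^3*z^2 + x*y^2*z - x^2*y - 5*y^3 - y*z^2 + 5*y
trace(b^-2 a^-1 b^2 a^-1 b^-1) = trace(b^2 a^-1 b^-3) trace(a) - trace(b^2 a^-1 b^-3 a)  (eliminate a^-1) = x*y^4*z - x^2*y^3 - y^5 - y^3*z^2 - x*y^2*z + x^2*y + 5*y^3 + y*z^2 + x*z - 5*y
and trace(a^-1 b^2) = trace(b^2) trace(a) - trace(b^2 a)  (eliminate a^-1) = x*y^2 - y*z - x
and trace(a^-1 b^2 a^-1) = trace(a^-1 b^2) trace(a) - trace(a^-1 b^2 a)  (eliminate a^-1) = x^2*y^2 - x*y*z - x^2 - y^2 + 2
trace(b^3) = trace(b) trace(b^2) - trace(b)  (reduce the b square) = y^3 - 3*y
and trace(b^3 a) = trace(b) trace(b a b) - trace(b a)  (reduce the b square) = y^2*z - x*y - z
trace(b a^-1 b^2) = trace(b^3) trace(a) - trace(b^3 a)  (eliminate a^-1) = x*y^3 - y^2*z - 2*x*y + z
trace(b a^-1 b^2 a) = trace(b^2 a b) trace(a) - trace(b^2 a b a)  (eliminate a^-1) = x*y^2*z - x^2*y - y*z^2 + y
trace(a^-1 b^2 a^-1 b) = trace(b a^-1 b^2) trace(a) - trace(b a^-1 b^2 a)  (eliminate a^-1) = x^2*y^3 - 2*x*y^2*z - x^2*y + y*z^2 + x*z - y
and trace(b^-1 a^-1 b^2 a^-1) = trace(a^-1 b^2 a^-1) trace(b) - trace(a^-1 b^2 a^-1 b)  (eliminate b^-1) = x*y^2*z - y^3 - y*z^2 - x*z + 3*y
next, trace(b^-2 a^-1 b^2 a^-1) = trace(b^-1 a^-1 b^2 a^-1) trace(b) - trace(b^-1 a^-1 b^2 a^-1 b)  (eliminate b^-1) = x*y^3*z - x^2*y^2 - y^4 - y^2*z^2 + x^2 + 4*y^2 - 2
and trace(a^-1 b^-4 a^-1 b^2) = trace(b^-2 a^-1 b^2 a^-1 b^-1) trace(b) - trace(b^-2 a^-1 b^2 a^-1)  (eliminate b^-1) = x*y^5*z - x^2*y^4 - y^6 - y^4*z^2 - 2*x*y^3*z + 2*x^2*y^2 + 6*y^4 + 2*y^2*z^2 + x*y*z - x^2 - 9*y^2 + 2

x*y^5*z - x^2*y^4 - y^6 - y^4*z^2 - 2*x*y^3*z + 2*x^2*y^2 + 6*y^4 + 2*y^2*z^2 + x*y*z - x^2 - 9*y^2 + 2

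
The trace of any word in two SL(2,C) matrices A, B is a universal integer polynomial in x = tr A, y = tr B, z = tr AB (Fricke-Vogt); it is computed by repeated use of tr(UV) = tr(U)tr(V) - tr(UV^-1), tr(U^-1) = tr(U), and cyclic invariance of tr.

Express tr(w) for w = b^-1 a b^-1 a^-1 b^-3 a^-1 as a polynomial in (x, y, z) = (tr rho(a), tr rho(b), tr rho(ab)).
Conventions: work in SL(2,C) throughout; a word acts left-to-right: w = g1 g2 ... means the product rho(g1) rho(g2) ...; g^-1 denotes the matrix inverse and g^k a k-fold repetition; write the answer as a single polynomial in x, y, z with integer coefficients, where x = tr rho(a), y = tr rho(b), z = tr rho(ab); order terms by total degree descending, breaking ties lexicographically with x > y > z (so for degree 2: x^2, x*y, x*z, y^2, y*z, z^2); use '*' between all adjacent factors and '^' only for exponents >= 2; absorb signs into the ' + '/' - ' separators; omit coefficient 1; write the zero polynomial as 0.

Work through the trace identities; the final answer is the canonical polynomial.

x*y^3*z^2 - 2*x^2*y^2*z - y^2*z^3 + x^3*y + x^2*z + 2*y^2*z + z^3 - 2*x*y - 3*z

use: trace(b^-1) = trace(b) = y
trace(b^-2) = trace(b^-1) trace(b) - trace(1)   [inverse elimination on b] = y^2 - 2
use: trace(b^-3) = trace(b^-2) trace(b) - trace(b^-1)   [inverse elimination on b] = y^3 - 3*y
trace(b^-1 a) = trace(a) trace(b) - trace(a b)   [inverse elimination on b] = x*y - z
apply: trace(a b a) = trace(a) trace(b a) - trace(b)   [square of a] = x*z - y
trace(a b a b) = trace(a b) trace(a b) - trace(1)   [split at a repeated a] = z^2 - 2
trace(b^-1 a b a) = trace(a b a) trace(b) - trace(a b a b)   [inverse elimination on b] = x*y*z - y^2 - z^2 + 2
apply: trace(b^-2 a b a) = trace(b^-1 a b a) trace(b) - trace(b^-1 a b a b)   [inverse elimination on b] = x*y^2*z - y^3 - y*z^2 - x*z + 3*y
trace(b^-1 a b a^-1 b^-1) = trace(b^-2 a b) trace(a) - trace(b^-2 a b a)   [inverse elimination on a] = -x*y^2*z + x^2*y + y^3 + y*z^2 - 3*y
use: trace(b^-1 a b a^-1) = trace(b^-1 a b) trace(a) - trace(b^-1 a b a)   [inverse elimination on a] = -x*y*z + x^2 + y^2 + z^2 - 2
trace(a^-1 b^-3 a b) = trace(b^-1 a b a^-1 b^-1) trace(b) - trace(b^-1 a b a^-1)   [inverse elimination on b] = -x*y^3*z + x^2*y^2 + y^4 + y^2*z^2 + x*y*z - x^2 - 4*y^2 - z^2 + 2
apply: trace(b^-1 a b^-1 a^-1 b^-2) = trace(a^-1 b^-3 a) trace(b) - trace(a^-1 b^-3 a b)   [inverse elimination on b] = x*y^3*z - x^2*y^2 - y^2*z^2 - x*y*z + x^2 + y^2 + z^2 - 2
trace(b^-1 a b^-1 a^-1 b^-1) = trace(a^-1 b^-2 a) trace(b) - trace(a^-1 b^-2 a b)   [inverse elimination on b] = x*y^2*z - x^2*y - y*z^2 + y
apply: trace(b^-1 a b^-1 a^-1 b^-3) = trace(b^-1 a b^-1 a^-1 b^-2) trace(b) - trace(b^-1 a b^-1 a^-1 b^-1)   [inverse elimination on b] = x*y^4*z - x^2*y^3 - y^3*z^2 - 2*x*y^2*z + 2*x^2*y + y^3 + 2*y*z^2 - 3*y
apply: trace(b^-1 a b^-1) = trace(a b^-1) trace(b) - trace(a)   [inverse elimination on b] = x*y^2 - y*z - x
trace(a^2) = trace(a) trace(a) - trace(1)   [square of a] = x^2 - 2
trace(a b^2 a) = trace(b) trace(a^2 b) - trace(a^2)   [square of b] = x*y*z - x^2 - y^2 + 2
use: trace(a b^2 a b) = trace(b) trace(a b a b) - trace(a b a)   [square of b] = y*z^2 - x*z - y
use: trace(b a b^-1 a b) = trace(a b^2 a) trace(b) - trace(a b^2 a b)   [inverse elimination on b] = x*y^2*z - x^2*y - y^3 - y*z^2 + x*z + 3*y
use: trace(b a b) = trace(b) trace(a b) - trace(a)   [square of b] = y*z - x
trace(a b a b a) = trace(a) trace(b a b a) - trace(b a b)   [square of a] = x*z^2 - y*z - x
use: trace(a b a b a b) = trace(a b) trace(a b a b) - trace(a^-1 b^-1)   [split at a repeated a] = z^3 - 3*z
use: trace(b a b^-1 a b a) = trace(a b a b a) trace(b) - trace(a b a b a b)   [inverse elimination on b] = x*y*z^2 - y^2*z - z^3 - x*y + 3*z
trace(a^-1 b a b^-1 a b) = trace(b a b^-1 a b) trace(a) - trace(b a b^-1 a b a)   [inverse elimination on a] = x^2*y^2*z - x^3*y - x*y^3 - 2*x*y*z^2 + x^2*z + y^2*z + z^3 + 4*x*y - 3*z
use: trace(a b^-1 a b^-1 a^-1 b) = trace(a^-1 b a b^-1 a) trace(b) - trace(a^-1 b a b^-1 a b)   [inverse elimination on b] = -x^2*y^2*z + x^3*y + x*y^3 + 2*x*y*z^2 - x^2*z - y^2*z - z^3 - 3*x*y + 3*z
trace(b^-1 a b^-1 a b^-1 a^-1) = trace(a b^-1 a b^-1 a^-1) trace(b) - trace(a b^-1 a b^-1 a^-1 b)   [inverse elimination on b] = x^2*y^2*z - x^3*y - 2*x*y*z^2 + x^2*z + z^3 + 2*x*y - 3*z
use: trace(b^-1 a b^-1 a b^-1 a^-1 b^-1) = trace(b^-1 a b^-1 a b^-1 a^-1) trace(b) - trace(b^-1 a b^-1 a b^-1 a^-1 b)   [inverse elimination on b] = x^2*y^3*z - x^3*y^2 - 2*x*y^2*z^2 + x^2*y*z + y*z^3 + x*y^2 - 2*y*z + x
trace(b^-1 a b^-1 a^-1 b^-3 a) = trace(b^-1 a b^-1 a b^-1 a^-1 b^-1) trace(b) - trace(b^-1 a b^-1 a b^-1 a^-1)   [inverse elimination on b] = x^2*y^4*z - x^3*y^3 - 2*x*y^3*z^2 + y^2*z^3 + x^3*y + x*y^3 + 2*x*y*z^2 - x^2*z - 2*y^2*z - z^3 - x*y + 3*z
apply: trace(b^-1 a b^-1 a^-1 b^-3 a^-1) = trace(b^-1 a b^-1 a^-1 b^-3) trace(a) - trace(b^-1 a b^-1 a^-1 b^-3 a)   [inverse elimination on a] = x*y^3*z^2 - 2*x^2*y^2*z - y^2*z^3 + x^3*y + x^2*z + 2*y^2*z + z^3 - 2*x*y - 3*z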